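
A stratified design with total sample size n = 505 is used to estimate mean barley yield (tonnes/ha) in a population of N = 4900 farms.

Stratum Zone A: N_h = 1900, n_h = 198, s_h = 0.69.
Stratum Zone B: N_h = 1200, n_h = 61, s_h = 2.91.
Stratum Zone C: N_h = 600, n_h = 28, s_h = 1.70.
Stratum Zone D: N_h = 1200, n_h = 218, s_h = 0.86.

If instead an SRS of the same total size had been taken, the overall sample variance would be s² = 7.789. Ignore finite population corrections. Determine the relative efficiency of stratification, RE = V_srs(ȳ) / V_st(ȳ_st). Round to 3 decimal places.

V̂(ȳ_st) = Σ W_h² s_h²/n_h, with W_h = N_h/N and N = 4900:
  stratum Zone A: (1900/4900)²·0.69²/198 = 0.000361533
  stratum Zone B: (1200/4900)²·2.91²/61 = 0.00832581
  stratum Zone C: (600/4900)²·1.70²/28 = 0.00154757
  stratum Zone D: (1200/4900)²·0.86²/218 = 0.000203475
V_st = 0.0104384
V_srs = s²/n = 7.789/505 = 0.0154238
Relative efficiency = V_srs / V_st = 0.0154238/0.0104384 = 1.4776

RE ≈ 1.478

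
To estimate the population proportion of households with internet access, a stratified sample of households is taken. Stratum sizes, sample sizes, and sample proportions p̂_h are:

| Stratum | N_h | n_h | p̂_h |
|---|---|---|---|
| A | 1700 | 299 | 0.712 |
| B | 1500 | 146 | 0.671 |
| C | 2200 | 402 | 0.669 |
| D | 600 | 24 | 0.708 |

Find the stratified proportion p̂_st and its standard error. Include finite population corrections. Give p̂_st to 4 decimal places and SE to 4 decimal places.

p̂_st ≈ 0.6856, SE ≈ 0.0167

N = 6000; stratum weights W_h = N_h/N.
p̂_st = Σ W_h p̂_h = (1700·0.712 + 1500·0.671 + 2200·0.669 + 600·0.708)/6000 = 0.68558
V̂(p̂_st) = Σ W_h² (1 − n_h/N_h) p̂_h(1−p̂_h)/(n_h−1):
  stratum A: (1700/6000)²·(1 − 299/1700)·0.712·0.288/298 = 4.5524e-05
  stratum B: (1500/6000)²·(1 − 146/1500)·0.671·0.329/145 = 8.5893e-05
  stratum C: (2200/6000)²·(1 − 402/2200)·0.669·0.331/401 = 6.06764e-05
  stratum D: (600/6000)²·(1 − 24/600)·0.708·0.292/23 = 8.62898e-05
V̂(p̂_st) = 0.000278383; SE = √V̂ = 0.0166848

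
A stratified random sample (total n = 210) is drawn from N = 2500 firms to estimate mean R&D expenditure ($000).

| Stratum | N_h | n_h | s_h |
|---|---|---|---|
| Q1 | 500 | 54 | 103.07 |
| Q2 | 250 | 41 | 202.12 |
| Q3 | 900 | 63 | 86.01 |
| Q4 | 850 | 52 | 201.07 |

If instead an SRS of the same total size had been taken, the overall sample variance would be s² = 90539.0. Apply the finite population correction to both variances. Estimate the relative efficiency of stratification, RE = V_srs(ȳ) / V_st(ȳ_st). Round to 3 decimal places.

RE ≈ 3.468

V̂(ȳ_st) = Σ W_h² (1 − n_h/N_h) s_h²/n_h, with W_h = N_h/N and N = 2500:
  stratum Q1: (500/2500)²·(1 − 54/500)·103.07²/54 = 7.01933
  stratum Q2: (250/2500)²·(1 − 41/250)·202.12²/41 = 8.32992
  stratum Q3: (900/2500)²·(1 − 63/900)·86.01²/63 = 14.1529
  stratum Q4: (850/2500)²·(1 − 52/850)·201.07²/52 = 84.3787
V_st = 113.881
V_srs = (1 − 210/2500)·90539.0/210 = 394.922
Relative efficiency = V_srs / V_st = 394.922/113.881 = 3.4679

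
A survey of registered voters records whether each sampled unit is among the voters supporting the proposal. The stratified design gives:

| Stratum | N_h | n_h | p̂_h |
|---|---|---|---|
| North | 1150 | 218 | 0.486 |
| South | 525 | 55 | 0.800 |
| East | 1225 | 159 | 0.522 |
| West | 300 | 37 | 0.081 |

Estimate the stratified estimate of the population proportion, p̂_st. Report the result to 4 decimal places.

p̂_st ≈ 0.5133

N = 3200; stratum weights W_h = N_h/N.
p̂_st = Σ W_h p̂_h = (1150·0.486 + 525·0.800 + 1225·0.522 + 300·0.081)/3200 = 0.51333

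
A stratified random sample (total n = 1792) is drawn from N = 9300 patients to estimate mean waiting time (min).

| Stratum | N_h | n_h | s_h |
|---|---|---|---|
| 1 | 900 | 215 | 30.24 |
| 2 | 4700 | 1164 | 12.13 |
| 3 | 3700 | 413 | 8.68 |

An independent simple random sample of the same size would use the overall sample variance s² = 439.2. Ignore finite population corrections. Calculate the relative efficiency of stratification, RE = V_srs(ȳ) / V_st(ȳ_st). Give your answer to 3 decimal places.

RE ≈ 2.427

V̂(ȳ_st) = Σ W_h² s_h²/n_h, with W_h = N_h/N and N = 9300:
  stratum 1: (900/9300)²·30.24²/215 = 0.0398331
  stratum 2: (4700/9300)²·12.13²/1164 = 0.0322848
  stratum 3: (3700/9300)²·8.68²/413 = 0.0288753
V_st = 0.100993
V_srs = s²/n = 439.2/1792 = 0.245089
Relative efficiency = V_srs / V_st = 0.245089/0.100993 = 2.4268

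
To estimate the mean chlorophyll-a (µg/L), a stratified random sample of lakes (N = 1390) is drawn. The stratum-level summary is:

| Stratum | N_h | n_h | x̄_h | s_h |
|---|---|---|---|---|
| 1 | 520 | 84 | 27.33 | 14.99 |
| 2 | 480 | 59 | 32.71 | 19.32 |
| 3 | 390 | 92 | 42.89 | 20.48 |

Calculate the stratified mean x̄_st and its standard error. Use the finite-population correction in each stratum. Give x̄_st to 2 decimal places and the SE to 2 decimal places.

x̄_st = Σ W_h x̄_h = (520·27.33 + 480·32.71 + 390·42.89)/1390 = 33.55360
V̂(x̄_st) = Σ W_h² (1 − n_h/N_h) s_h²/n_h, with W_h = N_h/N and N = 1390:
  stratum 1: (520/1390)²·(1 − 84/520)·14.99²/84 = 0.313895
  stratum 2: (480/1390)²·(1 − 59/480)·19.32²/59 = 0.661692
  stratum 3: (390/1390)²·(1 − 92/390)·20.48²/92 = 0.274235
V̂(x̄_st) = 1.24982
SE(x̄_st) = √1.24982 = 1.11795

x̄_st ≈ 33.55, SE ≈ 1.12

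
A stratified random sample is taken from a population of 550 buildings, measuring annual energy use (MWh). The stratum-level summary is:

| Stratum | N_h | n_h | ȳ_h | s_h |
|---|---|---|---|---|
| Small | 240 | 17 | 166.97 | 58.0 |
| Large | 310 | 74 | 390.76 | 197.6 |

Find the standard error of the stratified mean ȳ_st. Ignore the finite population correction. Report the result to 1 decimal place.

V̂(ȳ_st) = Σ W_h² s_h²/n_h, with W_h = N_h/N and N = 550:
  stratum Small: (240/550)²·58.0²/17 = 37.6794
  stratum Large: (310/550)²·197.6²/74 = 167.626
V̂(ȳ_st) = 205.305
SE(ȳ_st) = √205.305 = 14.3285

SE(ȳ_st) ≈ 14.3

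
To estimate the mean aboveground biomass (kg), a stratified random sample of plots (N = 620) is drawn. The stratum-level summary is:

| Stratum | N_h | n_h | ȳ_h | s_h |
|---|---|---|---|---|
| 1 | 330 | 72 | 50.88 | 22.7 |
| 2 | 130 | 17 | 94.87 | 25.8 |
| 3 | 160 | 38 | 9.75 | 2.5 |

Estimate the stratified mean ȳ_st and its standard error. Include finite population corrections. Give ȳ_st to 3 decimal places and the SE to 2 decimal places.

ȳ_st ≈ 49.490, SE ≈ 1.76

ȳ_st = Σ W_h ȳ_h = (330·50.88 + 130·94.87 + 160·9.75)/620 = 49.48952
V̂(ȳ_st) = Σ W_h² (1 − n_h/N_h) s_h²/n_h, with W_h = N_h/N and N = 620:
  stratum 1: (330/620)²·(1 − 72/330)·22.7²/72 = 1.58515
  stratum 2: (130/620)²·(1 − 17/130)·25.8²/17 = 1.49634
  stratum 3: (160/620)²·(1 − 38/160)·2.5²/38 = 0.00835205
V̂(ȳ_st) = 3.08983
SE(ȳ_st) = √3.08983 = 1.75779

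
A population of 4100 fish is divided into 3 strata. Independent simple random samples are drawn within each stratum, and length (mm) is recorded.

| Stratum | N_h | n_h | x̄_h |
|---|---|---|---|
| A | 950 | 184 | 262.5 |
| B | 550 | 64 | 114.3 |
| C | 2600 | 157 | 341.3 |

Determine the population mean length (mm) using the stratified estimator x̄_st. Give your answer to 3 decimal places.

x̄_st ≈ 292.590

N = Σ N_h = 4100. Stratum weights W_h = N_h/N.
x̄_st = (950·262.5 + 550·114.3 + 2600·341.3) / 4100 = 292.59024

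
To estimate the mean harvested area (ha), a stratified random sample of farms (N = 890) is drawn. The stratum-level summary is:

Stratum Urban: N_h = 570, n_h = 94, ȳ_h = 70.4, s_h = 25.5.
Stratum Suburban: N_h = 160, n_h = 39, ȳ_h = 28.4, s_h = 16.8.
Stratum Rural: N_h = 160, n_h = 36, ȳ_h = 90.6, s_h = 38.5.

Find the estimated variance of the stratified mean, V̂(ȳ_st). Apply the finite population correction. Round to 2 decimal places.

V̂(ȳ_st) = Σ W_h² (1 − n_h/N_h) s_h²/n_h, with W_h = N_h/N and N = 890:
  stratum Urban: (570/890)²·(1 − 94/570)·25.5²/94 = 2.36949
  stratum Suburban: (160/890)²·(1 − 39/160)·16.8²/39 = 0.17688
  stratum Rural: (160/890)²·(1 − 36/160)·38.5²/36 = 1.03129
V̂(ȳ_st) = 3.57766

V̂(ȳ_st) ≈ 3.58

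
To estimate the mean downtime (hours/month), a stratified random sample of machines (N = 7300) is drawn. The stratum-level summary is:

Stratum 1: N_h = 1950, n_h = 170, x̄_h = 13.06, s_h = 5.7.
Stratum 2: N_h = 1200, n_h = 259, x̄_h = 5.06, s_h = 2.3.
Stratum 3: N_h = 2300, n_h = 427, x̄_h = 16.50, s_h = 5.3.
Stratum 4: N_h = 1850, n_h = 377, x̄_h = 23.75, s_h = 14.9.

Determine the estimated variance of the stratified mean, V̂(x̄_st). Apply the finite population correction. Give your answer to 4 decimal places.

V̂(x̄_st) ≈ 0.0483

V̂(x̄_st) = Σ W_h² (1 − n_h/N_h) s_h²/n_h, with W_h = N_h/N and N = 7300:
  stratum 1: (1950/7300)²·(1 − 170/1950)·5.7²/170 = 0.0124483
  stratum 2: (1200/7300)²·(1 − 259/1200)·2.3²/259 = 0.000432794
  stratum 3: (2300/7300)²·(1 − 427/2300)·5.3²/427 = 0.00531794
  stratum 4: (1850/7300)²·(1 − 377/1850)·14.9²/377 = 0.0301134
V̂(x̄_st) = 0.0483124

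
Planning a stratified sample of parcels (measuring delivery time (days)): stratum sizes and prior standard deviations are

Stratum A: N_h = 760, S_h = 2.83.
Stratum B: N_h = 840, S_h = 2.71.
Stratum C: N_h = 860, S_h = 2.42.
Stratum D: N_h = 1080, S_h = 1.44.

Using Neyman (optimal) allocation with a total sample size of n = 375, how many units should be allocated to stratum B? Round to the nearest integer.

106

Neyman allocation: n_h = n · N_h S_h / Σ N_i S_i, with n = 375.
  stratum A: N_h·S_h = 760·2.83 = 2150.80
  stratum B: N_h·S_h = 840·2.71 = 2276.40
  stratum C: N_h·S_h = 860·2.42 = 2081.20
  stratum D: N_h·S_h = 1080·1.44 = 1555.20
Σ N_h S_h = 8063.60
n for stratum B = 375·2276.40/8063.60 = 105.865 → 106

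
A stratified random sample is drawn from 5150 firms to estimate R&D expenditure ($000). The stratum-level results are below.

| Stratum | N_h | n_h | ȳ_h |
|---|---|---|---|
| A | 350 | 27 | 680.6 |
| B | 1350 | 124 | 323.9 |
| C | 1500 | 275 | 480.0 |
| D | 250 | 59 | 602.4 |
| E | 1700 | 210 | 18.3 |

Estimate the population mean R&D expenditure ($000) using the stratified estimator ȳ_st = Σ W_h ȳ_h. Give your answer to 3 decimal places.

N = Σ N_h = 5150. Stratum weights W_h = N_h/N.
ȳ_st = (350·680.6 + 1350·323.9 + 1500·480.0 + 250·602.4 + 1700·18.3) / 5150 = 306.24951

ȳ_st ≈ 306.250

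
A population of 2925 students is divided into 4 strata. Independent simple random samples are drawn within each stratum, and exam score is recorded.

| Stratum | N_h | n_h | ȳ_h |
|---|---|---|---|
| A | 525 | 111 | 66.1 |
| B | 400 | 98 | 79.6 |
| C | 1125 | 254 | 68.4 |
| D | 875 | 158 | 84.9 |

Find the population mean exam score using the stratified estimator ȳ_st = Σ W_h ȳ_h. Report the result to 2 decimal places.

ȳ_st ≈ 74.45

N = Σ N_h = 2925. Stratum weights W_h = N_h/N.
ȳ_st = (525·66.1 + 400·79.6 + 1125·68.4 + 875·84.9) / 2925 = 74.4547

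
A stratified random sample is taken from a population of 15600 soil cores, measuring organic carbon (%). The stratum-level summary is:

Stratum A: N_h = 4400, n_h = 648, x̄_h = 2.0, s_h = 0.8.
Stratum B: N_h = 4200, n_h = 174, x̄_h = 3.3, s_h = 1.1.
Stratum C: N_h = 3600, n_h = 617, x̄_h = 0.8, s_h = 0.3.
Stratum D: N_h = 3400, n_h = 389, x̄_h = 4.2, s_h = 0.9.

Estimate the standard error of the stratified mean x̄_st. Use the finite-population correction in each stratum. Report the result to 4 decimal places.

SE(x̄_st) ≈ 0.0254

V̂(x̄_st) = Σ W_h² (1 − n_h/N_h) s_h²/n_h, with W_h = N_h/N and N = 15600:
  stratum A: (4400/15600)²·(1 − 648/4400)·0.8²/648 = 6.69995e-05
  stratum B: (4200/15600)²·(1 − 174/4200)·1.1²/174 = 0.000483181
  stratum C: (3600/15600)²·(1 − 617/3600)·0.3²/617 = 6.43671e-06
  stratum D: (3400/15600)²·(1 − 389/3400)·0.9²/389 = 8.75943e-05
V̂(x̄_st) = 0.000644212
SE(x̄_st) = √0.000644212 = 0.0253813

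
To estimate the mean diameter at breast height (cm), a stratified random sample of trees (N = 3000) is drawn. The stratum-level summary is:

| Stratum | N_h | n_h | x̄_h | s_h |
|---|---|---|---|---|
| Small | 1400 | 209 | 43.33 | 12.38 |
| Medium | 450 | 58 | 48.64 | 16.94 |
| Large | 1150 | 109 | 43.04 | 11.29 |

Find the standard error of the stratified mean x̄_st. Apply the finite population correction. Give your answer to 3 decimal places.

SE(x̄_st) ≈ 0.623

V̂(x̄_st) = Σ W_h² (1 − n_h/N_h) s_h²/n_h, with W_h = N_h/N and N = 3000:
  stratum Small: (1400/3000)²·(1 − 209/1400)·12.38²/209 = 0.13586
  stratum Medium: (450/3000)²·(1 − 58/450)·16.94²/58 = 0.0969739
  stratum Large: (1150/3000)²·(1 − 109/1150)·11.29²/109 = 0.155549
V̂(x̄_st) = 0.388383
SE(x̄_st) = √0.388383 = 0.623204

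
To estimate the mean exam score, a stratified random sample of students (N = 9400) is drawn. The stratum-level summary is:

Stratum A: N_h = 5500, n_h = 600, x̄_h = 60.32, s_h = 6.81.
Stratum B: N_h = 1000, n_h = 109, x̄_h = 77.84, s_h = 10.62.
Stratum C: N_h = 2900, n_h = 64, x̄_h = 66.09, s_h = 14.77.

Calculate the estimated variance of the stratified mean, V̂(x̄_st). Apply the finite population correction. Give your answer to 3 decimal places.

V̂(x̄_st) = Σ W_h² (1 − n_h/N_h) s_h²/n_h, with W_h = N_h/N and N = 9400:
  stratum A: (5500/9400)²·(1 − 600/5500)·6.81²/600 = 0.0235747
  stratum B: (1000/9400)²·(1 − 109/1000)·10.62²/109 = 0.0104338
  stratum C: (2900/9400)²·(1 − 64/2900)·14.77²/64 = 0.31727
V̂(x̄_st) = 0.351279

V̂(x̄_st) ≈ 0.351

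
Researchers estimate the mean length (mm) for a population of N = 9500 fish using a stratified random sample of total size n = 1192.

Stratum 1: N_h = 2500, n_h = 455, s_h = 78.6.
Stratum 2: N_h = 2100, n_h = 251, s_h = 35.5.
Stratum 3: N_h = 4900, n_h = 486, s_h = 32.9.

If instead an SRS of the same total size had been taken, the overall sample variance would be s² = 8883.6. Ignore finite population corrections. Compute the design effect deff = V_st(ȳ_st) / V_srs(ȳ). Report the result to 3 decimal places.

deff ≈ 0.239

V̂(ȳ_st) = Σ W_h² s_h²/n_h, with W_h = N_h/N and N = 9500:
  stratum 1: (2500/9500)²·78.6²/455 = 0.9403
  stratum 2: (2100/9500)²·35.5²/251 = 0.245343
  stratum 3: (4900/9500)²·32.9²/486 = 0.592517
V_st = 1.77816
V_srs = s²/n = 8883.6/1192 = 7.45268
deff = V_st / V_srs = 1.77816/7.45268 = 0.2386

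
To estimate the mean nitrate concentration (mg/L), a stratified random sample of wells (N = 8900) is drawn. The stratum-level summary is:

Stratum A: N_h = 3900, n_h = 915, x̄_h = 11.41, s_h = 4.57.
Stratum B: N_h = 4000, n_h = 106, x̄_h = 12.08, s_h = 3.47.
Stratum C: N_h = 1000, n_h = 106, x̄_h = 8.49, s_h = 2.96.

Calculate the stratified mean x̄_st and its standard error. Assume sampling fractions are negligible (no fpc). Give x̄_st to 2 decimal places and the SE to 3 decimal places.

x̄_st = Σ W_h x̄_h = (3900·11.41 + 4000·12.08 + 1000·8.49)/8900 = 11.38303
V̂(x̄_st) = Σ W_h² s_h²/n_h, with W_h = N_h/N and N = 8900:
  stratum A: (3900/8900)²·4.57²/915 = 0.00438289
  stratum B: (4000/8900)²·3.47²/106 = 0.0229453
  stratum C: (1000/8900)²·2.96²/106 = 0.00104351
V̂(x̄_st) = 0.0283717
SE(x̄_st) = √0.0283717 = 0.168439

x̄_st ≈ 11.38, SE ≈ 0.168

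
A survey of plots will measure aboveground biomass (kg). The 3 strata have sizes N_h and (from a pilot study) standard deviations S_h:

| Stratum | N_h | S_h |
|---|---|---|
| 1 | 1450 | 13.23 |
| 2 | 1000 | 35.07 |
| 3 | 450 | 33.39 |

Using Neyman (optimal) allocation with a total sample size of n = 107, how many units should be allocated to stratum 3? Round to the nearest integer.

23

Neyman allocation: n_h = n · N_h S_h / Σ N_i S_i, with n = 107.
  stratum 1: N_h·S_h = 1450·13.23 = 19183.50
  stratum 2: N_h·S_h = 1000·35.07 = 35070.00
  stratum 3: N_h·S_h = 450·33.39 = 15025.50
Σ N_h S_h = 69279.00
n for stratum 3 = 107·15025.50/69279.00 = 23.207 → 23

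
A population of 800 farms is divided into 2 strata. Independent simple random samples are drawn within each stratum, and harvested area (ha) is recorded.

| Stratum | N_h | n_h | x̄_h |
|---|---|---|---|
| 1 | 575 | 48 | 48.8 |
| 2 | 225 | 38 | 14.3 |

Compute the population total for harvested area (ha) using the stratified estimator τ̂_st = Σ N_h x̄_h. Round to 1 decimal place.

τ̂_st = Σ N_h x̄_h = 575·48.8 + 225·14.3 = 31277.5

τ̂_st ≈ 31277.5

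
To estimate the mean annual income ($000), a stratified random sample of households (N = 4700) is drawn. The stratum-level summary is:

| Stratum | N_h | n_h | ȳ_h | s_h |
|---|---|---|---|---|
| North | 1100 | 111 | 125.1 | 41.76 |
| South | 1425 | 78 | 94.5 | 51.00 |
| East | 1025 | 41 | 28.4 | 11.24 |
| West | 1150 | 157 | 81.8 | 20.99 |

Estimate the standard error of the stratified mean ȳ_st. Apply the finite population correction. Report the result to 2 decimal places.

SE(ȳ_st) ≈ 1.99

V̂(ȳ_st) = Σ W_h² (1 − n_h/N_h) s_h²/n_h, with W_h = N_h/N and N = 4700:
  stratum North: (1100/4700)²·(1 − 111/1100)·41.76²/111 = 0.773733
  stratum South: (1425/4700)²·(1 − 78/1425)·51.00²/78 = 2.89756
  stratum East: (1025/4700)²·(1 − 41/1025)·11.24²/41 = 0.140693
  stratum West: (1150/4700)²·(1 − 157/1150)·20.99²/157 = 0.14507
V̂(ȳ_st) = 3.95706
SE(ȳ_st) = √3.95706 = 1.98924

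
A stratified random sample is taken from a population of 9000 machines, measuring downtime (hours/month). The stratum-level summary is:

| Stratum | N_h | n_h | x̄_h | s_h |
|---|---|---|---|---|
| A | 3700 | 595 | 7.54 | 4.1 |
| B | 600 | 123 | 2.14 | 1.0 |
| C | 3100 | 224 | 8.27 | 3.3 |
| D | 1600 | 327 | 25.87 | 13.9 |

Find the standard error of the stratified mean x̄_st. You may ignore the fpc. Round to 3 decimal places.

SE(x̄_st) ≈ 0.171

V̂(x̄_st) = Σ W_h² s_h²/n_h, with W_h = N_h/N and N = 9000:
  stratum A: (3700/9000)²·4.1²/595 = 0.00477495
  stratum B: (600/9000)²·1.0²/123 = 3.61337e-05
  stratum C: (3100/9000)²·3.3²/224 = 0.00576791
  stratum D: (1600/9000)²·13.9²/327 = 0.018674
V̂(x̄_st) = 0.029253
SE(x̄_st) = √0.029253 = 0.171035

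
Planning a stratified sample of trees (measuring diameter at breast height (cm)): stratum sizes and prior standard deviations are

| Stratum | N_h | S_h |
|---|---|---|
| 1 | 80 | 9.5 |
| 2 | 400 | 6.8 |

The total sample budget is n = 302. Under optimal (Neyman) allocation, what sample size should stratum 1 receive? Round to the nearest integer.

Neyman allocation: n_h = n · N_h S_h / Σ N_i S_i, with n = 302.
  stratum 1: N_h·S_h = 80·9.5 = 760.00
  stratum 2: N_h·S_h = 400·6.8 = 2720.00
Σ N_h S_h = 3480.00
n for stratum 1 = 302·760.00/3480.00 = 65.954 → 66

66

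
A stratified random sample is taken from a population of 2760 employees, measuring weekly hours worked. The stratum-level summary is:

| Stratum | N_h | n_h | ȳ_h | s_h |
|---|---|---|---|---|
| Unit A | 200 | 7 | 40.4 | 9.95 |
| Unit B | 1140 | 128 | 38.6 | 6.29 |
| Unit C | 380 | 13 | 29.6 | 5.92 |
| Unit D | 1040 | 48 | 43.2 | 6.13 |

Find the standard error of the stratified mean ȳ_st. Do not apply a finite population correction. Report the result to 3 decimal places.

V̂(ȳ_st) = Σ W_h² s_h²/n_h, with W_h = N_h/N and N = 2760:
  stratum Unit A: (200/2760)²·9.95²/7 = 0.074266
  stratum Unit B: (1140/2760)²·6.29²/128 = 0.052733
  stratum Unit C: (380/2760)²·5.92²/13 = 0.0511033
  stratum Unit D: (1040/2760)²·6.13²/48 = 0.111155
V̂(ȳ_st) = 0.289257
SE(ȳ_st) = √0.289257 = 0.537826

SE(ȳ_st) ≈ 0.538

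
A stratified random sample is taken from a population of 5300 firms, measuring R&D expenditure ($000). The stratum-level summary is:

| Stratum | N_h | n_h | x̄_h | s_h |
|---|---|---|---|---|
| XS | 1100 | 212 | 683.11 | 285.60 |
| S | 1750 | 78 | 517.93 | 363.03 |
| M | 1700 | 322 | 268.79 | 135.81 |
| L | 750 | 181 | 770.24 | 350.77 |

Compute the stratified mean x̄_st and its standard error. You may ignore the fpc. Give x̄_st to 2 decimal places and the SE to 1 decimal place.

x̄_st ≈ 508.00, SE ≈ 14.8

x̄_st = Σ W_h x̄_h = (1100·683.11 + 1750·517.93 + 1700·268.79 + 750·770.24)/5300 = 508.00406
V̂(x̄_st) = Σ W_h² s_h²/n_h, with W_h = N_h/N and N = 5300:
  stratum XS: (1100/5300)²·285.60²/212 = 16.5735
  stratum S: (1750/5300)²·363.03²/78 = 184.211
  stratum M: (1700/5300)²·135.81²/322 = 5.89323
  stratum L: (750/5300)²·350.77²/181 = 13.6125
V̂(x̄_st) = 220.29
SE(x̄_st) = √220.29 = 14.8422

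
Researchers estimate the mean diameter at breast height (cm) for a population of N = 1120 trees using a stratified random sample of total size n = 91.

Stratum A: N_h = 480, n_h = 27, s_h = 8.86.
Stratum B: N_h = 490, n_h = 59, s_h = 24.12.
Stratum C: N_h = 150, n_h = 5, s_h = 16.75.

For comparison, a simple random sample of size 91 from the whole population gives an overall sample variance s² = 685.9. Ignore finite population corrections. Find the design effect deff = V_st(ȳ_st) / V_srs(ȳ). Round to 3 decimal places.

V̂(ȳ_st) = Σ W_h² s_h²/n_h, with W_h = N_h/N and N = 1120:
  stratum A: (480/1120)²·8.86²/27 = 0.534011
  stratum B: (490/1120)²·24.12²/59 = 1.88738
  stratum C: (150/1120)²·16.75²/5 = 1.00648
V_st = 3.42787
V_srs = s²/n = 685.9/91 = 7.53736
deff = V_st / V_srs = 3.42787/7.53736 = 0.4548

deff ≈ 0.455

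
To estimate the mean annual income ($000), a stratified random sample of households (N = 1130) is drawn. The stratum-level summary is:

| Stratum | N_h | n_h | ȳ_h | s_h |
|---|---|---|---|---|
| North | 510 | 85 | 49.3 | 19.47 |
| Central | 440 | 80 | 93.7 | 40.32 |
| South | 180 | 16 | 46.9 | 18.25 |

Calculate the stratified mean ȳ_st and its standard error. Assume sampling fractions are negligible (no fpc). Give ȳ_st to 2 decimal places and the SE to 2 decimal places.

ȳ_st ≈ 66.21, SE ≈ 2.13

ȳ_st = Σ W_h ȳ_h = (510·49.3 + 440·93.7 + 180·46.9)/1130 = 66.20619
V̂(ȳ_st) = Σ W_h² s_h²/n_h, with W_h = N_h/N and N = 1130:
  stratum North: (510/1130)²·19.47²/85 = 0.90844
  stratum Central: (440/1130)²·40.32²/80 = 3.08106
  stratum South: (180/1130)²·18.25²/16 = 0.528195
V̂(ȳ_st) = 4.51769
SE(ȳ_st) = √4.51769 = 2.12549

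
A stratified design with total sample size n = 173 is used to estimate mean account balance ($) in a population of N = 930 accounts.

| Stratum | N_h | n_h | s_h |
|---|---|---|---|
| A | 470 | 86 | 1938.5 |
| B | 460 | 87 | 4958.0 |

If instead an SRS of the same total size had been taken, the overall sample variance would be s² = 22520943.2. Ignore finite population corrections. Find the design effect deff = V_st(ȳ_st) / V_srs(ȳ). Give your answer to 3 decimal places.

V̂(ȳ_st) = Σ W_h² s_h²/n_h, with W_h = N_h/N and N = 930:
  stratum A: (470/930)²·1938.5²/86 = 11160
  stratum B: (460/930)²·4958.0²/87 = 69126.3
V_st = 80286.3
V_srs = s²/n = 22520943.2/173 = 130179
deff = V_st / V_srs = 80286.3/130179 = 0.6167

deff ≈ 0.617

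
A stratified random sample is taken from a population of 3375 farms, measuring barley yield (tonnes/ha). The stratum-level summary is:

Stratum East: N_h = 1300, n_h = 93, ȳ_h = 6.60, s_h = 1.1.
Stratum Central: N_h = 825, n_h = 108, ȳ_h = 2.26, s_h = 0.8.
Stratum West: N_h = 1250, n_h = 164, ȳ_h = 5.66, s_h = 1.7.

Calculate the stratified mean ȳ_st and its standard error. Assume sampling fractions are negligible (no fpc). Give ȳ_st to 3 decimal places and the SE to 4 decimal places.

ȳ_st ≈ 5.191, SE ≈ 0.0686

ȳ_st = Σ W_h ȳ_h = (1300·6.60 + 825·2.26 + 1250·5.66)/3375 = 5.19096
V̂(ȳ_st) = Σ W_h² s_h²/n_h, with W_h = N_h/N and N = 3375:
  stratum East: (1300/3375)²·1.1²/93 = 0.00193037
  stratum Central: (825/3375)²·0.8²/108 = 0.000354092
  stratum West: (1250/3375)²·1.7²/164 = 0.00241728
V̂(ȳ_st) = 0.00470174
SE(ȳ_st) = √0.00470174 = 0.0685693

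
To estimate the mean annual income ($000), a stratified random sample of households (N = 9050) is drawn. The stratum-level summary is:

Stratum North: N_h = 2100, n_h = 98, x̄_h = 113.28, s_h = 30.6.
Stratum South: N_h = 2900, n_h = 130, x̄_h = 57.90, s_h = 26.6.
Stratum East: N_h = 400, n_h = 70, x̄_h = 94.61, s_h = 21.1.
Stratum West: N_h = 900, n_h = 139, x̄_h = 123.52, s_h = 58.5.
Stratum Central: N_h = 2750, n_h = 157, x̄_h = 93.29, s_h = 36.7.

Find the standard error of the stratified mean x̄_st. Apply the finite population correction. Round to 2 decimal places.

SE(x̄_st) ≈ 1.41

V̂(x̄_st) = Σ W_h² (1 − n_h/N_h) s_h²/n_h, with W_h = N_h/N and N = 9050:
  stratum North: (2100/9050)²·(1 − 98/2100)·30.6²/98 = 0.490459
  stratum South: (2900/9050)²·(1 − 130/2900)·26.6²/130 = 0.533827
  stratum East: (400/9050)²·(1 − 70/400)·21.1²/70 = 0.0102505
  stratum West: (900/9050)²·(1 − 139/900)·58.5²/139 = 0.205886
  stratum Central: (2750/9050)²·(1 − 157/2750)·36.7²/157 = 0.746914
V̂(x̄_st) = 1.98734
SE(x̄_st) = √1.98734 = 1.40973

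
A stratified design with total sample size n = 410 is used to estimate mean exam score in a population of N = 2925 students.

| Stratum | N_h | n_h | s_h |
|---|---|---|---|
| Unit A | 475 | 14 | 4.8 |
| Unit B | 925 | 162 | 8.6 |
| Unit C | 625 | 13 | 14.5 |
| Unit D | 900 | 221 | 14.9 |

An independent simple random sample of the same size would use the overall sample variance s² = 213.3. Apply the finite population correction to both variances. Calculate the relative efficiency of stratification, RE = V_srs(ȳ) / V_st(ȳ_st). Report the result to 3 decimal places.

RE ≈ 0.511

V̂(ȳ_st) = Σ W_h² (1 − n_h/N_h) s_h²/n_h, with W_h = N_h/N and N = 2925:
  stratum Unit A: (475/2925)²·(1 − 14/475)·4.8²/14 = 0.0421209
  stratum Unit B: (925/2925)²·(1 − 162/925)·8.6²/162 = 0.0376614
  stratum Unit C: (625/2925)²·(1 − 13/625)·14.5²/13 = 0.723057
  stratum Unit D: (900/2925)²·(1 − 221/900)·14.9²/221 = 0.0717531
V_st = 0.874592
V_srs = (1 − 410/2925)·213.3/410 = 0.447321
Relative efficiency = V_srs / V_st = 0.447321/0.874592 = 0.5115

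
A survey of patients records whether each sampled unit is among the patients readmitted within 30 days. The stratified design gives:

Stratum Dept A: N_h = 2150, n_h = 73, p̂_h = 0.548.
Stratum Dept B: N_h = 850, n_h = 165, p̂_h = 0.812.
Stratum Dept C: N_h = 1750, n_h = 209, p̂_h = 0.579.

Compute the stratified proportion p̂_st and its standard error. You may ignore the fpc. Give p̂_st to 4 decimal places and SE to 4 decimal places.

N = 4750; stratum weights W_h = N_h/N.
p̂_st = Σ W_h p̂_h = (2150·0.548 + 850·0.812 + 1750·0.579)/4750 = 0.60666
V̂(p̂_st) = Σ W_h² p̂_h(1−p̂_h)/(n_h−1):
  stratum Dept A: (2150/4750)²·0.548·0.452/72 = 0.000704817
  stratum Dept B: (850/4750)²·0.812·0.188/164 = 2.98072e-05
  stratum Dept C: (1750/4750)²·0.579·0.421/208 = 0.000159069
V̂(p̂_st) = 0.000893693; SE = √V̂ = 0.0298947

p̂_st ≈ 0.6067, SE ≈ 0.0299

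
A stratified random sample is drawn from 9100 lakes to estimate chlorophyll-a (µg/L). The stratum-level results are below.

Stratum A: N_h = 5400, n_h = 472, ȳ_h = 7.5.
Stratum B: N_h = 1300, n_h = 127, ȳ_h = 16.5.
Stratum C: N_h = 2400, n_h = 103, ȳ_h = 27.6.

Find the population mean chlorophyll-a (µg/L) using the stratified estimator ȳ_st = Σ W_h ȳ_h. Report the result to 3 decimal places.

ȳ_st ≈ 14.087

N = Σ N_h = 9100. Stratum weights W_h = N_h/N.
ȳ_st = (5400·7.5 + 1300·16.5 + 2400·27.6) / 9100 = 14.08681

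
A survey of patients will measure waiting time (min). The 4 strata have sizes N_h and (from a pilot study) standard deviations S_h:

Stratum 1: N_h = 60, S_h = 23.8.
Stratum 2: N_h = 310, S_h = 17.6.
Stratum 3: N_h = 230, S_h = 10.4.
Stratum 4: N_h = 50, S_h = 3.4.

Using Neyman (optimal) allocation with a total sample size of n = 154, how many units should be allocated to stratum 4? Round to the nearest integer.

3

Neyman allocation: n_h = n · N_h S_h / Σ N_i S_i, with n = 154.
  stratum 1: N_h·S_h = 60·23.8 = 1428.00
  stratum 2: N_h·S_h = 310·17.6 = 5456.00
  stratum 3: N_h·S_h = 230·10.4 = 2392.00
  stratum 4: N_h·S_h = 50·3.4 = 170.00
Σ N_h S_h = 9446.00
n for stratum 4 = 154·170.00/9446.00 = 2.772 → 3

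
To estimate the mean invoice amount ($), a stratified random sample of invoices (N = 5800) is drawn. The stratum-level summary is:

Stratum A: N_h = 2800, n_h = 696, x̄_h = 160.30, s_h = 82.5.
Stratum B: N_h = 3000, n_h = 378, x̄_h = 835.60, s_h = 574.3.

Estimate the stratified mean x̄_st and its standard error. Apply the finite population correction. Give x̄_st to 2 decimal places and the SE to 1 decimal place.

x̄_st ≈ 509.59, SE ≈ 14.3

x̄_st = Σ W_h x̄_h = (2800·160.30 + 3000·835.60)/5800 = 509.59310
V̂(x̄_st) = Σ W_h² (1 − n_h/N_h) s_h²/n_h, with W_h = N_h/N and N = 5800:
  stratum A: (2800/5800)²·(1 − 696/2800)·82.5²/696 = 1.71256
  stratum B: (3000/5800)²·(1 − 378/3000)·574.3²/378 = 204.025
V̂(x̄_st) = 205.738
SE(x̄_st) = √205.738 = 14.3436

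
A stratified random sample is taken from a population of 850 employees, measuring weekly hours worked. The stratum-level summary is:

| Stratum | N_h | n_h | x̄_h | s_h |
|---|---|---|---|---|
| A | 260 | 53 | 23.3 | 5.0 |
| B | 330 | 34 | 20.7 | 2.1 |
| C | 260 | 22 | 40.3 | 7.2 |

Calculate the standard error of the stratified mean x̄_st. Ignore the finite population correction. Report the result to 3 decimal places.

V̂(x̄_st) = Σ W_h² s_h²/n_h, with W_h = N_h/N and N = 850:
  stratum A: (260/850)²·5.0²/53 = 0.044134
  stratum B: (330/850)²·2.1²/34 = 0.0195501
  stratum C: (260/850)²·7.2²/22 = 0.220471
V̂(x̄_st) = 0.284155
SE(x̄_st) = √0.284155 = 0.533062

SE(x̄_st) ≈ 0.533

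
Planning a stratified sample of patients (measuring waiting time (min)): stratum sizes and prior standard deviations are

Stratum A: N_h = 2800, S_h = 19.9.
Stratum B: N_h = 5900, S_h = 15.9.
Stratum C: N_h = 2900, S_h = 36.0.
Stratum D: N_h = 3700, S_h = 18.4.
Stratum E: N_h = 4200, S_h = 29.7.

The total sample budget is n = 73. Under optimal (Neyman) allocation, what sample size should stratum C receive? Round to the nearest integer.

17

Neyman allocation: n_h = n · N_h S_h / Σ N_i S_i, with n = 73.
  stratum A: N_h·S_h = 2800·19.9 = 55720.00
  stratum B: N_h·S_h = 5900·15.9 = 93810.00
  stratum C: N_h·S_h = 2900·36.0 = 104400.00
  stratum D: N_h·S_h = 3700·18.4 = 68080.00
  stratum E: N_h·S_h = 4200·29.7 = 124740.00
Σ N_h S_h = 446750.00
n for stratum C = 73·104400.00/446750.00 = 17.059 → 17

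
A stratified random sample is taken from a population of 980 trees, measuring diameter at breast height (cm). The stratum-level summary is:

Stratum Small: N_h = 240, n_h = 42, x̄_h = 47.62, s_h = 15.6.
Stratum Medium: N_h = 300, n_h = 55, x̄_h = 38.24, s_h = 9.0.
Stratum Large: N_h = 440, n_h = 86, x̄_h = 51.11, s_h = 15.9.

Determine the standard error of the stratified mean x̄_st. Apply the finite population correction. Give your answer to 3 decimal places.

V̂(x̄_st) = Σ W_h² (1 − n_h/N_h) s_h²/n_h, with W_h = N_h/N and N = 980:
  stratum Small: (240/980)²·(1 − 42/240)·15.6²/42 = 0.286698
  stratum Medium: (300/980)²·(1 − 55/300)·9.0²/55 = 0.112709
  stratum Large: (440/980)²·(1 − 86/440)·15.9²/86 = 0.47676
V̂(x̄_st) = 0.876166
SE(x̄_st) = √0.876166 = 0.936037

SE(x̄_st) ≈ 0.936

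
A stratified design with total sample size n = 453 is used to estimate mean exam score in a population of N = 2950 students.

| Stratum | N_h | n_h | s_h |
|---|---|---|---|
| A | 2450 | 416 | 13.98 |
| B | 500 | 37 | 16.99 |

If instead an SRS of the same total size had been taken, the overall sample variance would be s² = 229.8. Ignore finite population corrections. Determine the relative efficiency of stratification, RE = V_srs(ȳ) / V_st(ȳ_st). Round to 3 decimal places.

RE ≈ 0.925

V̂(ȳ_st) = Σ W_h² s_h²/n_h, with W_h = N_h/N and N = 2950:
  stratum A: (2450/2950)²·13.98²/416 = 0.324048
  stratum B: (500/2950)²·16.99²/37 = 0.22412
V_st = 0.548168
V_srs = s²/n = 229.8/453 = 0.507285
Relative efficiency = V_srs / V_st = 0.507285/0.548168 = 0.9254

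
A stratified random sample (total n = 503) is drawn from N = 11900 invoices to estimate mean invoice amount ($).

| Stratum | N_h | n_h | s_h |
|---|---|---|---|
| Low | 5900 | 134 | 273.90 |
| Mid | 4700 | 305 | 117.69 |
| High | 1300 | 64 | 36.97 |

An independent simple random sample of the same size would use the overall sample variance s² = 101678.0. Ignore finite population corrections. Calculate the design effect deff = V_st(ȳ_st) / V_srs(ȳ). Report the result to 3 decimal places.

deff ≈ 0.717

V̂(ȳ_st) = Σ W_h² s_h²/n_h, with W_h = N_h/N and N = 11900:
  stratum Low: (5900/11900)²·273.90²/134 = 137.622
  stratum Mid: (4700/11900)²·117.69²/305 = 7.08404
  stratum High: (1300/11900)²·36.97²/64 = 0.254866
V_st = 144.961
V_srs = s²/n = 101678.0/503 = 202.143
deff = V_st / V_srs = 144.961/202.143 = 0.7171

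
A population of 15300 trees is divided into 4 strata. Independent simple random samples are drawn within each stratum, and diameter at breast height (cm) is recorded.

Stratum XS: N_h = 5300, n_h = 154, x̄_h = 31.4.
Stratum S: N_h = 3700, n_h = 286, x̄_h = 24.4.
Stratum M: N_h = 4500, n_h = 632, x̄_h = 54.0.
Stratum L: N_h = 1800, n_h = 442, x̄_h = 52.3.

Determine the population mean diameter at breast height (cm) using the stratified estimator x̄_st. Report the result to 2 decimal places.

x̄_st ≈ 38.81

N = Σ N_h = 15300. Stratum weights W_h = N_h/N.
x̄_st = (5300·31.4 + 3700·24.4 + 4500·54.0 + 1800·52.3) / 15300 = 38.8131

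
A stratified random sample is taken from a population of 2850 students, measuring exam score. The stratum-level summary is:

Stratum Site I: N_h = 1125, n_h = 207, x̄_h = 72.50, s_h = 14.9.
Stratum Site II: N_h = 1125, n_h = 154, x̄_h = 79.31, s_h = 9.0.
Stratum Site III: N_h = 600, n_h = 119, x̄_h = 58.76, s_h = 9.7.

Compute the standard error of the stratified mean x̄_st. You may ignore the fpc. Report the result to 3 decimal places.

V̂(x̄_st) = Σ W_h² s_h²/n_h, with W_h = N_h/N and N = 2850:
  stratum Site I: (1125/2850)²·14.9²/207 = 0.167116
  stratum Site II: (1125/2850)²·9.0²/154 = 0.0819558
  stratum Site III: (600/2850)²·9.7²/119 = 0.0350436
V̂(x̄_st) = 0.284115
SE(x̄_st) = √0.284115 = 0.533025

SE(x̄_st) ≈ 0.533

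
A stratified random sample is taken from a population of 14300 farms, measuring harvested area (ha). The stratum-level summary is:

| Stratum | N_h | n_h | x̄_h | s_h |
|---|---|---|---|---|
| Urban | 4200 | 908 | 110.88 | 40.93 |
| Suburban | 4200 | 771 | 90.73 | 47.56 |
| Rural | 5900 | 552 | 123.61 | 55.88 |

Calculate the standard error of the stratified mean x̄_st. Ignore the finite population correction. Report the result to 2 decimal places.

V̂(x̄_st) = Σ W_h² s_h²/n_h, with W_h = N_h/N and N = 14300:
  stratum Urban: (4200/14300)²·40.93²/908 = 0.159156
  stratum Suburban: (4200/14300)²·47.56²/771 = 0.253079
  stratum Rural: (5900/14300)²·55.88²/552 = 0.962954
V̂(x̄_st) = 1.37519
SE(x̄_st) = √1.37519 = 1.17268

SE(x̄_st) ≈ 1.17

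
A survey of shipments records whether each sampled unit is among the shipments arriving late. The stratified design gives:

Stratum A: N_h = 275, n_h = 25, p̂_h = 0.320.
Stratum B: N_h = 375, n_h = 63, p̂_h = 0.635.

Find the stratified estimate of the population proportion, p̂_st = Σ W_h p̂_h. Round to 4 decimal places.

N = 650; stratum weights W_h = N_h/N.
p̂_st = Σ W_h p̂_h = (275·0.320 + 375·0.635)/650 = 0.50173

p̂_st ≈ 0.5017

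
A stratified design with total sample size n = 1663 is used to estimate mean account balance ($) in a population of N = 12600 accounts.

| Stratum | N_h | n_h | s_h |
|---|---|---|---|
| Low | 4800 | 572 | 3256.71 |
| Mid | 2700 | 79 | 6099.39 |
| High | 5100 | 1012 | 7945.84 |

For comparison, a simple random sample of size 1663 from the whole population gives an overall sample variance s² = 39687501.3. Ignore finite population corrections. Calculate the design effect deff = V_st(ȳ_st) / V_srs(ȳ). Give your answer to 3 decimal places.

deff ≈ 1.447

V̂(ȳ_st) = Σ W_h² s_h²/n_h, with W_h = N_h/N and N = 12600:
  stratum Low: (4800/12600)²·3256.71²/572 = 2690.94
  stratum Mid: (2700/12600)²·6099.39²/79 = 21623.8
  stratum High: (5100/12600)²·7945.84²/1012 = 10221.1
V_st = 34535.9
V_srs = s²/n = 39687501.3/1663 = 23865
deff = V_st / V_srs = 34535.9/23865 = 1.4471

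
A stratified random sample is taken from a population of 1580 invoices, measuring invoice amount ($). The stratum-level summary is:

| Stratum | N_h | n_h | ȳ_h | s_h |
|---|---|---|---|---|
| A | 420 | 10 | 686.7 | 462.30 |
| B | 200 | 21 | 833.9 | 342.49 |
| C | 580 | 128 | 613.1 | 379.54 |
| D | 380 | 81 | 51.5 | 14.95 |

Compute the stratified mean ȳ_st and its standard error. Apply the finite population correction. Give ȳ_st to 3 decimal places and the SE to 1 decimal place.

ȳ_st ≈ 525.546, SE ≈ 40.9

ȳ_st = Σ W_h ȳ_h = (420·686.7 + 200·833.9 + 580·613.1 + 380·51.5)/1580 = 525.54557
V̂(ȳ_st) = Σ W_h² (1 − n_h/N_h) s_h²/n_h, with W_h = N_h/N and N = 1580:
  stratum A: (420/1580)²·(1 − 10/420)·462.30²/10 = 1474.24
  stratum B: (200/1580)²·(1 − 21/200)·342.49²/21 = 80.1024
  stratum C: (580/1580)²·(1 − 128/580)·379.54²/128 = 118.184
  stratum D: (380/1580)²·(1 − 81/380)·14.95²/81 = 0.125585
V̂(ȳ_st) = 1672.65
SE(ȳ_st) = √1672.65 = 40.898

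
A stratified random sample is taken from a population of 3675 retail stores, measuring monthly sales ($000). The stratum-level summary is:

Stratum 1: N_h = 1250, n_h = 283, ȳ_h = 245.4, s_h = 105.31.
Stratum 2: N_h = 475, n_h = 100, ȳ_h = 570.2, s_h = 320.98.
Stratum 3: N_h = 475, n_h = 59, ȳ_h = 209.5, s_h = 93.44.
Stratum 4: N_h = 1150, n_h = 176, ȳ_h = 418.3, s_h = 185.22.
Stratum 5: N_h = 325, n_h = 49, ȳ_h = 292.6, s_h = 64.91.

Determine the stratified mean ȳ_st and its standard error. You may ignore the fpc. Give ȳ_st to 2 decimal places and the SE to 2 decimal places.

ȳ_st ≈ 341.02, SE ≈ 6.63

ȳ_st = Σ W_h ȳ_h = (1250·245.4 + 475·570.2 + 475·209.5 + 1150·418.3 + 325·292.6)/3675 = 341.01973
V̂(ȳ_st) = Σ W_h² s_h²/n_h, with W_h = N_h/N and N = 3675:
  stratum 1: (1250/3675)²·105.31²/283 = 4.53376
  stratum 2: (475/3675)²·320.98²/100 = 17.2119
  stratum 3: (475/3675)²·93.44²/59 = 2.47221
  stratum 4: (1150/3675)²·185.22²/176 = 19.0873
  stratum 5: (325/3675)²·64.91²/49 = 0.67248
V̂(ȳ_st) = 43.9776
SE(ȳ_st) = √43.9776 = 6.63156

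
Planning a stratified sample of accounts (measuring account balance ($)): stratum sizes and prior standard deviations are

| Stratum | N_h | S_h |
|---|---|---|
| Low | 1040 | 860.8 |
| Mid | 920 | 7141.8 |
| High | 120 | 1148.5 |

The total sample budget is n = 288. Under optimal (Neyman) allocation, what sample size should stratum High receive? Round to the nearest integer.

Neyman allocation: n_h = n · N_h S_h / Σ N_i S_i, with n = 288.
  stratum Low: N_h·S_h = 1040·860.8 = 895232.00
  stratum Mid: N_h·S_h = 920·7141.8 = 6570456.00
  stratum High: N_h·S_h = 120·1148.5 = 137820.00
Σ N_h S_h = 7603508.00
n for stratum High = 288·137820.00/7603508.00 = 5.220 → 5

5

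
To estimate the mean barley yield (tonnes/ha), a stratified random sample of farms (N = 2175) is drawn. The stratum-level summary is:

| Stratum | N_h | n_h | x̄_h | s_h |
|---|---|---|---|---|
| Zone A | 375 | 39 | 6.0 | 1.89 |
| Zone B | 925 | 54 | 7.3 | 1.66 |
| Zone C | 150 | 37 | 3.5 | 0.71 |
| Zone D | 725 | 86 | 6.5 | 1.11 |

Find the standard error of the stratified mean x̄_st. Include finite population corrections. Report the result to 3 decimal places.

SE(x̄_st) ≈ 0.112

V̂(x̄_st) = Σ W_h² (1 − n_h/N_h) s_h²/n_h, with W_h = N_h/N and N = 2175:
  stratum Zone A: (375/2175)²·(1 − 39/375)·1.89²/39 = 0.00243956
  stratum Zone B: (925/2175)²·(1 − 54/925)·1.66²/54 = 0.00869088
  stratum Zone C: (150/2175)²·(1 − 37/150)·0.71²/37 = 4.88164e-05
  stratum Zone D: (725/2175)²·(1 − 86/725)·1.11²/86 = 0.00140303
V̂(x̄_st) = 0.0125823
SE(x̄_st) = √0.0125823 = 0.112171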